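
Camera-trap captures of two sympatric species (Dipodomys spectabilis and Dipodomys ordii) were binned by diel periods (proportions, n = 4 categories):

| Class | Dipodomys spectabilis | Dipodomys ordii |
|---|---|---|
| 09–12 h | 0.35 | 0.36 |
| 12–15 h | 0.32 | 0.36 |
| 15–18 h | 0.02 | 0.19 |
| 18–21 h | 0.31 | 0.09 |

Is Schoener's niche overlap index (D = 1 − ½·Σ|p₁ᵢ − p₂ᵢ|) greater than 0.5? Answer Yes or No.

Σ|p₁ᵢ − p₂ᵢ| = 0.01 + 0.04 + 0.17 + 0.22 = 0.44
D = 1 − ½ × 0.44 = 1 − 0.220 = 0.7800
D = 0.7800 > 0.5 → Yes.

Yes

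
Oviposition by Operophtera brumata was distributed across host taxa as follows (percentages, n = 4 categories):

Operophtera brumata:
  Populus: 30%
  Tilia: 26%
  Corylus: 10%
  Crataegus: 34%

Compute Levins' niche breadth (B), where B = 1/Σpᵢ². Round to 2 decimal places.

3.53

Convert percentages to proportions (divide by 100).
Σpᵢ² = 0.30² + 0.26² + 0.10² + 0.34² = 0.0900 + 0.0676 + 0.0100 + 0.1156 = 0.2832
B = 1 / 0.2832 = 3.5311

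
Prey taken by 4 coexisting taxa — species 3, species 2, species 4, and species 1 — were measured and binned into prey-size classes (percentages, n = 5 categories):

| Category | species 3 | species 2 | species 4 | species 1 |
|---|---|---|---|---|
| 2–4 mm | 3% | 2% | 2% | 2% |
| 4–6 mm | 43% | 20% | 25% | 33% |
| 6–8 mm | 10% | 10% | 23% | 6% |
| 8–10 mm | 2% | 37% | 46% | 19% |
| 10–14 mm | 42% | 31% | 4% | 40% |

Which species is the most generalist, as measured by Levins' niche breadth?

Convert percentages to proportions (divide by 100).
Σp_3ᵢ² = 0.03² + 0.43² + 0.10² + 0.02² + 0.42² = 0.0009 + 0.1849 + 0.0100 + 0.0004 + 0.1764 = 0.3726
B_3 = 1 / 0.3726 = 2.6838
Σp_2ᵢ² = 0.02² + 0.20² + 0.10² + 0.37² + 0.31² = 0.0004 + 0.0400 + 0.0100 + 0.1369 + 0.0961 = 0.2834
B_2 = 1 / 0.2834 = 3.5286
Σp_4ᵢ² = 0.02² + 0.25² + 0.23² + 0.46² + 0.04² = 0.0004 + 0.0625 + 0.0529 + 0.2116 + 0.0016 = 0.3290
B_4 = 1 / 0.3290 = 3.0395
Σp_1ᵢ² = 0.02² + 0.33² + 0.06² + 0.19² + 0.40² = 0.0004 + 0.1089 + 0.0036 + 0.0361 + 0.1600 = 0.3090
B_1 = 1 / 0.3090 = 3.2362
Highest B → broadest niche (most generalist): species 2 (B = 3.53).

species 2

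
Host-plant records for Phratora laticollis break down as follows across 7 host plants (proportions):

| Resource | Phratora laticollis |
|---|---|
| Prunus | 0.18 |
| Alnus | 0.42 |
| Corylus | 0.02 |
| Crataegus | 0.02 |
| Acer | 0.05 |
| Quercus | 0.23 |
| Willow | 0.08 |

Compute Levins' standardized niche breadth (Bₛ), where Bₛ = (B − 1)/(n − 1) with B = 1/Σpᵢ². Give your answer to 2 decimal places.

Σpᵢ² = 0.18² + 0.42² + 0.02² + 0.02² + 0.05² + 0.23² + 0.08² = 0.0324 + 0.1764 + 0.0004 + 0.0004 + 0.0025 + 0.0529 + 0.0064 = 0.2714
B = 1 / 0.2714 = 3.6846
Bₛ = (B − 1)/(n − 1) = (3.6846 − 1)/(7 − 1) = 2.6846/6 = 0.4474

0.45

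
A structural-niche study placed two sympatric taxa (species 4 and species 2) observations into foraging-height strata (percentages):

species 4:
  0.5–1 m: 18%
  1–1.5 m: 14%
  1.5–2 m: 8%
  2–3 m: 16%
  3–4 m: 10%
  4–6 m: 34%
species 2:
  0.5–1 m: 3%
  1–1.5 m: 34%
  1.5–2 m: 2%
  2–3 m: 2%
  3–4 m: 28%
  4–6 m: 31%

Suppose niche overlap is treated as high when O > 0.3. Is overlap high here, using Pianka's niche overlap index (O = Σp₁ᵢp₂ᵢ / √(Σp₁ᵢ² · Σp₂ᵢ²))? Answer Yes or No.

Convert percentages to proportions (divide by 100).
Σ p₁ᵢp₂ᵢ = 0.0054 + 0.0476 + 0.0016 + 0.0032 + 0.0280 + 0.1054 = 0.1912
Σp_1ᵢ² = 0.18² + 0.14² + 0.08² + 0.16² + 0.10² + 0.34² = 0.0324 + 0.0196 + 0.0064 + 0.0256 + 0.0100 + 0.1156 = 0.2096
Σp_2ᵢ² = 0.03² + 0.34² + 0.02² + 0.02² + 0.28² + 0.31² = 0.0009 + 0.1156 + 0.0004 + 0.0004 + 0.0784 + 0.0961 = 0.2918
O = 0.1912 / √(0.2096 × 0.2918) = 0.1912 / 0.24731 = 0.7731
O = 0.7731 > 0.3 → Yes.

Yes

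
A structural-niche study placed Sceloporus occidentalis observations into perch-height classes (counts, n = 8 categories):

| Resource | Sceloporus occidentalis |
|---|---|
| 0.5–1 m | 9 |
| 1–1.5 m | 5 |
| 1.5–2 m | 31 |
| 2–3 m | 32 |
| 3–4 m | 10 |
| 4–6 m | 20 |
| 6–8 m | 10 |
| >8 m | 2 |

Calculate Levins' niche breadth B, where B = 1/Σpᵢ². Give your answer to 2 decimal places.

Proportions for Sceloporus occidentalis (n=119): 9/119=0.0756, 5/119=0.0420, 31/119=0.2605, 32/119=0.2689, 10/119=0.0840, 20/119=0.1681, 10/119=0.0840, 2/119=0.0168
Σpᵢ² = 0.0756² + 0.0420² + 0.2605² + 0.2689² + 0.0840² + 0.1681² + 0.0840² + 0.0168² = 0.005715 + 0.001764 + 0.067860 + 0.072307 + 0.007056 + 0.028258 + 0.007056 + 0.000282 = 0.190298
B = 1 / 0.190298 = 5.2549

5.25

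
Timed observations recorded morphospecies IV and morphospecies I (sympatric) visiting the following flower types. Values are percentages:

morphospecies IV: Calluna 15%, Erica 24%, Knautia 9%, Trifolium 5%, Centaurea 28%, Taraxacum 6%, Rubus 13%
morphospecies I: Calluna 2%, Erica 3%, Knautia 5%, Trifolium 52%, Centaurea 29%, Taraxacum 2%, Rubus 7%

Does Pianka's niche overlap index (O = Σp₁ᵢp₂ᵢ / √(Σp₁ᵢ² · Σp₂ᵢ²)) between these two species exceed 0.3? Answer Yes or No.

Convert percentages to proportions (divide by 100).
Σ p₁ᵢp₂ᵢ = 0.0030 + 0.0072 + 0.0045 + 0.0260 + 0.0812 + 0.0012 + 0.0091 = 0.1322
Σp_1ᵢ² = 0.15² + 0.24² + 0.09² + 0.05² + 0.28² + 0.06² + 0.13² = 0.0225 + 0.0576 + 0.0081 + 0.0025 + 0.0784 + 0.0036 + 0.0169 = 0.1896
Σp_2ᵢ² = 0.02² + 0.03² + 0.05² + 0.52² + 0.29² + 0.02² + 0.07² = 0.0004 + 0.0009 + 0.0025 + 0.2704 + 0.0841 + 0.0004 + 0.0049 = 0.3636
O = 0.1322 / √(0.1896 × 0.3636) = 0.1322 / 0.26256 = 0.5035
O = 0.5035 > 0.3 → Yes.

Yes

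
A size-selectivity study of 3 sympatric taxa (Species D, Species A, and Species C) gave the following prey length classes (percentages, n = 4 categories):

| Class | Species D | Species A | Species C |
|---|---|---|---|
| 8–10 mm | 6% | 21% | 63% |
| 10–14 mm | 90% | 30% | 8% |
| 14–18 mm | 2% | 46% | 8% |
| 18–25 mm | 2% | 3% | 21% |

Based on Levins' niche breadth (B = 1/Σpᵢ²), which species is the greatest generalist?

Species A

Convert percentages to proportions (divide by 100).
Σp_Dᵢ² = 0.06² + 0.90² + 0.02² + 0.02² = 0.0036 + 0.8100 + 0.0004 + 0.0004 = 0.8144
B_D = 1 / 0.8144 = 1.2279
Σp_Aᵢ² = 0.21² + 0.30² + 0.46² + 0.03² = 0.0441 + 0.0900 + 0.2116 + 0.0009 = 0.3466
B_A = 1 / 0.3466 = 2.8852
Σp_Cᵢ² = 0.63² + 0.08² + 0.08² + 0.21² = 0.3969 + 0.0064 + 0.0064 + 0.0441 = 0.4538
B_C = 1 / 0.4538 = 2.2036
Highest B → broadest niche (most generalist): Species A (B = 2.89).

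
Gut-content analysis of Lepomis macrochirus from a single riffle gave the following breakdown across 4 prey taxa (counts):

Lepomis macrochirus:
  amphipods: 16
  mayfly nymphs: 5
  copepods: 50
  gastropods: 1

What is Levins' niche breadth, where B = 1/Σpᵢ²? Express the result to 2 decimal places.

Proportions for Lepomis macrochirus (n=72): 16/72=0.2222, 5/72=0.0694, 50/72=0.6944, 1/72=0.0139
Σpᵢ² = 0.2222² + 0.0694² + 0.6944² + 0.0139² = 0.049373 + 0.004816 + 0.482191 + 0.000193 = 0.536573
B = 1 / 0.536573 = 1.8637

1.86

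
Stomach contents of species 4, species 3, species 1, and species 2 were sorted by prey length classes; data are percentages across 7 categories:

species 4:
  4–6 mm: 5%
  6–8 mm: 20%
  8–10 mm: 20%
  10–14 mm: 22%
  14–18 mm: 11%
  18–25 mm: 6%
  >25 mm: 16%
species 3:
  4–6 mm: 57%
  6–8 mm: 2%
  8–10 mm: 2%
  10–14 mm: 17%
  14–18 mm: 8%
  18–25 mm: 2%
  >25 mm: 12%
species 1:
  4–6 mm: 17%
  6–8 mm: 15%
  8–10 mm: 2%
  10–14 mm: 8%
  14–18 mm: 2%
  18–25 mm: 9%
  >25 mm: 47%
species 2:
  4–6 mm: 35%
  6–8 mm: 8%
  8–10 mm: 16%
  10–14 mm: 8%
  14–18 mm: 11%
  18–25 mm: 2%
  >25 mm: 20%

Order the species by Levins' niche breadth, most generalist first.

Convert percentages to proportions (divide by 100).
Σp_4ᵢ² = 0.05² + 0.20² + 0.20² + 0.22² + 0.11² + 0.06² + 0.16² = 0.0025 + 0.0400 + 0.0400 + 0.0484 + 0.0121 + 0.0036 + 0.0256 = 0.1722
B_4 = 1 / 0.1722 = 5.8072
Σp_3ᵢ² = 0.57² + 0.02² + 0.02² + 0.17² + 0.08² + 0.02² + 0.12² = 0.3249 + 0.0004 + 0.0004 + 0.0289 + 0.0064 + 0.0004 + 0.0144 = 0.3758
B_3 = 1 / 0.3758 = 2.6610
Σp_1ᵢ² = 0.17² + 0.15² + 0.02² + 0.08² + 0.02² + 0.09² + 0.47² = 0.0289 + 0.0225 + 0.0004 + 0.0064 + 0.0004 + 0.0081 + 0.2209 = 0.2876
B_1 = 1 / 0.2876 = 3.4771
Σp_2ᵢ² = 0.35² + 0.08² + 0.16² + 0.08² + 0.11² + 0.02² + 0.20² = 0.1225 + 0.0064 + 0.0256 + 0.0064 + 0.0121 + 0.0004 + 0.0400 = 0.2134
B_2 = 1 / 0.2134 = 4.6860
Ranking by B (broadest → narrowest): species 4 (5.81) > species 2 (4.69) > species 1 (3.48) > species 3 (2.66)

species 4 > species 2 > species 1 > species 3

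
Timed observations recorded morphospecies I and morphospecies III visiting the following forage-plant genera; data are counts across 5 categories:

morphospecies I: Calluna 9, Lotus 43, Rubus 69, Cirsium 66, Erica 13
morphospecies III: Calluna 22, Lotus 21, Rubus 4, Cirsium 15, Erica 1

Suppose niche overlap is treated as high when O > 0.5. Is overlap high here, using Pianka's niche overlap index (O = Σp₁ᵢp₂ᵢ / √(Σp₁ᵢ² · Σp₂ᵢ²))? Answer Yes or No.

Proportions for morphospecies I (n=200): 9/200=0.0450, 43/200=0.2150, 69/200=0.3450, 66/200=0.3300, 13/200=0.0650
Proportions for morphospecies III (n=63): 22/63=0.3492, 21/63=0.3333, 4/63=0.0635, 15/63=0.2381, 1/63=0.0159
Σ p₁ᵢp₂ᵢ = 0.015714 + 0.071660 + 0.021908 + 0.078573 + 0.001034 = 0.188889
Σp_1ᵢ² = 0.0450² + 0.2150² + 0.3450² + 0.3300² + 0.0650² = 0.002025 + 0.046225 + 0.119025 + 0.108900 + 0.004225 = 0.280400
Σp_2ᵢ² = 0.3492² + 0.3333² + 0.0635² + 0.2381² + 0.0159² = 0.121941 + 0.111089 + 0.004032 + 0.056692 + 0.000253 = 0.294007
O = 0.188889 / √(0.280400 × 0.294007) = 0.188889 / 0.2871229 = 0.6579
O = 0.6579 > 0.5 → Yes.

Yes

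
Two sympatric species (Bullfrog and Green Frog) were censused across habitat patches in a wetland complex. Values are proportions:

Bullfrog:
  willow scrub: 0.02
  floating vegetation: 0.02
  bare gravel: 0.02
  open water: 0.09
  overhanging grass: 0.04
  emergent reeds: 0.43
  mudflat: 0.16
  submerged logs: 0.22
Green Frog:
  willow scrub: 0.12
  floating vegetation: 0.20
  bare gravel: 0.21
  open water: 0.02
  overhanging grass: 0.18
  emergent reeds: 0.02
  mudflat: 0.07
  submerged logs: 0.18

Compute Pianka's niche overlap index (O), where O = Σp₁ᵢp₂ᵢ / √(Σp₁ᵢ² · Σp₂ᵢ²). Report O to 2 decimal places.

0.37

Σ p₁ᵢp₂ᵢ = 0.0024 + 0.0040 + 0.0042 + 0.0018 + 0.0072 + 0.0086 + 0.0112 + 0.0396 = 0.0790
Σp_1ᵢ² = 0.02² + 0.02² + 0.02² + 0.09² + 0.04² + 0.43² + 0.16² + 0.22² = 0.0004 + 0.0004 + 0.0004 + 0.0081 + 0.0016 + 0.1849 + 0.0256 + 0.0484 = 0.2698
Σp_2ᵢ² = 0.12² + 0.20² + 0.21² + 0.02² + 0.18² + 0.02² + 0.07² + 0.18² = 0.0144 + 0.0400 + 0.0441 + 0.0004 + 0.0324 + 0.0004 + 0.0049 + 0.0324 = 0.1690
O = 0.0790 / √(0.2698 × 0.1690) = 0.0790 / 0.21353 = 0.3700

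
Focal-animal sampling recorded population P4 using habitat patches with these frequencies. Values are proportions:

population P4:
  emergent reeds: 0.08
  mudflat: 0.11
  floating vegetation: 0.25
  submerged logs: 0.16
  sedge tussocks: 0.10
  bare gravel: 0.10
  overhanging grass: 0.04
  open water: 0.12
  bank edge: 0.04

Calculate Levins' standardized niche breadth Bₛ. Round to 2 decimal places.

Σpᵢ² = 0.08² + 0.11² + 0.25² + 0.16² + 0.10² + 0.10² + 0.04² + 0.12² + 0.04² = 0.0064 + 0.0121 + 0.0625 + 0.0256 + 0.0100 + 0.0100 + 0.0016 + 0.0144 + 0.0016 = 0.1442
B = 1 / 0.1442 = 6.9348
Bₛ = (B − 1)/(n − 1) = (6.9348 − 1)/(9 − 1) = 5.9348/8 = 0.7419

0.74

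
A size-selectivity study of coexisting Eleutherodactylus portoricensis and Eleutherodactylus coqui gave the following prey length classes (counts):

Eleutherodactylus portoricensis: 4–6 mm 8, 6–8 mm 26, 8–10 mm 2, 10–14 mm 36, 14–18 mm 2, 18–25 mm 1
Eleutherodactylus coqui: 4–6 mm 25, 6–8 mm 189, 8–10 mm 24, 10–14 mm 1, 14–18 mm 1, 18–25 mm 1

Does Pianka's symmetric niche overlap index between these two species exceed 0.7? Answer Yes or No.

No

Proportions for Eleutherodactylus portoricensis (n=75): 8/75=0.1067, 26/75=0.3467, 2/75=0.0267, 36/75=0.4800, 2/75=0.0267, 1/75=0.0133
Proportions for Eleutherodactylus coqui (n=241): 25/241=0.1037, 189/241=0.7842, 24/241=0.0996, 1/241=0.0041, 1/241=0.0041, 1/241=0.0041
Σ p₁ᵢp₂ᵢ = 0.011065 + 0.271882 + 0.002659 + 0.001968 + 0.000109 + 0.000055 = 0.287738
Σp_1ᵢ² = 0.1067² + 0.3467² + 0.0267² + 0.4800² + 0.0267² + 0.0133² = 0.011385 + 0.120201 + 0.000713 + 0.230400 + 0.000713 + 0.000177 = 0.363589
Σp_2ᵢ² = 0.1037² + 0.7842² + 0.0996² + 0.0041² + 0.0041² + 0.0041² = 0.010754 + 0.614970 + 0.009920 + 0.000017 + 0.000017 + 0.000017 = 0.635695
O = 0.287738 / √(0.363589 × 0.635695) = 0.287738 / 0.4807616 = 0.5985
O = 0.5985 < 0.7 → No.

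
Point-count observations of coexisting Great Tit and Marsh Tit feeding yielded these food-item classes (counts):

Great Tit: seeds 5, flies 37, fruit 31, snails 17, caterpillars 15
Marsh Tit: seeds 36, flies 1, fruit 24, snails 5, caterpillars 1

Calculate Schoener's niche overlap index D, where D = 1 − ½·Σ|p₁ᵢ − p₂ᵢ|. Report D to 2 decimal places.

0.45

Proportions for Great Tit (n=105): 5/105=0.0476, 37/105=0.3524, 31/105=0.2952, 17/105=0.1619, 15/105=0.1429
Proportions for Marsh Tit (n=67): 36/67=0.5373, 1/67=0.0149, 24/67=0.3582, 5/67=0.0746, 1/67=0.0149
Σ|p₁ᵢ − p₂ᵢ| = 0.4897 + 0.3375 + 0.0630 + 0.0873 + 0.1280 = 1.1055
D = 1 − ½ × 1.1055 = 1 − 0.55275 = 0.44725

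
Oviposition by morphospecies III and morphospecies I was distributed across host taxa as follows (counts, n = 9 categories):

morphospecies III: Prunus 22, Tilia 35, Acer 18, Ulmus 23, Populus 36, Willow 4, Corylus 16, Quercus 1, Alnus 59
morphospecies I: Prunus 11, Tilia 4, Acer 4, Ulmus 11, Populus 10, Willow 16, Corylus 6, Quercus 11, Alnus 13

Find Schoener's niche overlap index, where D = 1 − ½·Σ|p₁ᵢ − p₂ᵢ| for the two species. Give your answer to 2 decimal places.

0.66

Proportions for morphospecies III (n=214): 22/214=0.1028, 35/214=0.1636, 18/214=0.0841, 23/214=0.1075, 36/214=0.1682, 4/214=0.0187, 16/214=0.0748, 1/214=0.0047, 59/214=0.2757
Proportions for morphospecies I (n=86): 11/86=0.1279, 4/86=0.0465, 4/86=0.0465, 11/86=0.1279, 10/86=0.1163, 16/86=0.1860, 6/86=0.0698, 11/86=0.1279, 13/86=0.1512
Σ|p₁ᵢ − p₂ᵢ| = 0.0251 + 0.1171 + 0.0376 + 0.0204 + 0.0519 + 0.1673 + 0.0050 + 0.1232 + 0.1245 = 0.6721
D = 1 − ½ × 0.6721 = 1 − 0.33605 = 0.66395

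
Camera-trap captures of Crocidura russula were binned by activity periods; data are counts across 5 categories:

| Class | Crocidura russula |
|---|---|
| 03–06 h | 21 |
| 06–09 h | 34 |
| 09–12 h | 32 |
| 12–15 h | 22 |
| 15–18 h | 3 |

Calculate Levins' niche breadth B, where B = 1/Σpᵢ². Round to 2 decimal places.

Proportions for Crocidura russula (n=112): 21/112=0.1875, 34/112=0.3036, 32/112=0.2857, 22/112=0.1964, 3/112=0.0268
Σpᵢ² = 0.1875² + 0.3036² + 0.2857² + 0.1964² + 0.0268² = 0.035156 + 0.092173 + 0.081624 + 0.038573 + 0.000718 = 0.248244
B = 1 / 0.248244 = 4.0283

4.03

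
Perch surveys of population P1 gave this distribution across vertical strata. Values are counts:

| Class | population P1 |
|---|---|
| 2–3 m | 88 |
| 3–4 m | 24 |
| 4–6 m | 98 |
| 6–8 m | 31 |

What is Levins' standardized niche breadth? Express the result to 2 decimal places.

0.69

Proportions for population P1 (n=241): 88/241=0.3651, 24/241=0.0996, 98/241=0.4066, 31/241=0.1286
Σpᵢ² = 0.3651² + 0.0996² + 0.4066² + 0.1286² = 0.133298 + 0.009920 + 0.165324 + 0.016538 = 0.325080
B = 1 / 0.325080 = 3.0762
Bₛ = (B − 1)/(n − 1) = (3.0762 − 1)/(4 − 1) = 2.0762/3 = 0.6921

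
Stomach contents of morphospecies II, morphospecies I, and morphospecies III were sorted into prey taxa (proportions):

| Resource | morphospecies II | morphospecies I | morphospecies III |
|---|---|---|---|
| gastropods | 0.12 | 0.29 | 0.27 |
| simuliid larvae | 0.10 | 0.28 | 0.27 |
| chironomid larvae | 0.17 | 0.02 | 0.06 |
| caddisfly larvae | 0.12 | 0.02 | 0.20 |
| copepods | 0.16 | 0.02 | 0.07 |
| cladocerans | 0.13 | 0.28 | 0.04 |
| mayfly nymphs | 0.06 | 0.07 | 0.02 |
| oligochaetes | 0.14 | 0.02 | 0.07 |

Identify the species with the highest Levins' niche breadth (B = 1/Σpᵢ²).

Σp_IIᵢ² = 0.12² + 0.10² + 0.17² + 0.12² + 0.16² + 0.13² + 0.06² + 0.14² = 0.0144 + 0.0100 + 0.0289 + 0.0144 + 0.0256 + 0.0169 + 0.0036 + 0.0196 = 0.1334
B_II = 1 / 0.1334 = 7.4963
Σp_Iᵢ² = 0.29² + 0.28² + 0.02² + 0.02² + 0.02² + 0.28² + 0.07² + 0.02² = 0.0841 + 0.0784 + 0.0004 + 0.0004 + 0.0004 + 0.0784 + 0.0049 + 0.0004 = 0.2474
B_I = 1 / 0.2474 = 4.0420
Σp_IIIᵢ² = 0.27² + 0.27² + 0.06² + 0.20² + 0.07² + 0.04² + 0.02² + 0.07² = 0.0729 + 0.0729 + 0.0036 + 0.0400 + 0.0049 + 0.0016 + 0.0004 + 0.0049 = 0.2012
B_III = 1 / 0.2012 = 4.9702
Highest B → broadest niche (most generalist): morphospecies II (B = 7.50).

morphospecies II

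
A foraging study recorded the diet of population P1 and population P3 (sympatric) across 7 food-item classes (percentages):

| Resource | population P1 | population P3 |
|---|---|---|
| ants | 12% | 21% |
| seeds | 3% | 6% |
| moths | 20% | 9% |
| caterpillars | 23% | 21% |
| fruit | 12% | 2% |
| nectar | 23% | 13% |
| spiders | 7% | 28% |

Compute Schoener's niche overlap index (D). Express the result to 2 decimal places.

Convert percentages to proportions (divide by 100).
Σ|p₁ᵢ − p₂ᵢ| = 0.09 + 0.03 + 0.11 + 0.02 + 0.10 + 0.10 + 0.21 = 0.66
D = 1 − ½ × 0.66 = 1 − 0.330 = 0.6700

0.67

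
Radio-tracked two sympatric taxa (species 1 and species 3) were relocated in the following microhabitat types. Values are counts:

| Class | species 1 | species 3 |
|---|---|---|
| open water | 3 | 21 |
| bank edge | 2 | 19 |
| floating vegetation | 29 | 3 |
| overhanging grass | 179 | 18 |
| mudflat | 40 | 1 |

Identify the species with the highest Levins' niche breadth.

species 3

Proportions for species 1 (n=253): 3/253=0.0119, 2/253=0.0079, 29/253=0.1146, 179/253=0.7075, 40/253=0.1581
Proportions for species 3 (n=62): 21/62=0.3387, 19/62=0.3065, 3/62=0.0484, 18/62=0.2903, 1/62=0.0161
Σp_1ᵢ² = 0.0119² + 0.0079² + 0.1146² + 0.7075² + 0.1581² = 0.000142 + 0.000062 + 0.013133 + 0.500556 + 0.024996 = 0.538889
B_1 = 1 / 0.538889 = 1.8557
Σp_3ᵢ² = 0.3387² + 0.3065² + 0.0484² + 0.2903² + 0.0161² = 0.114718 + 0.093942 + 0.002343 + 0.084274 + 0.000259 = 0.295536
B_3 = 1 / 0.295536 = 3.3837
Highest B → broadest niche (most generalist): species 3 (B = 3.38).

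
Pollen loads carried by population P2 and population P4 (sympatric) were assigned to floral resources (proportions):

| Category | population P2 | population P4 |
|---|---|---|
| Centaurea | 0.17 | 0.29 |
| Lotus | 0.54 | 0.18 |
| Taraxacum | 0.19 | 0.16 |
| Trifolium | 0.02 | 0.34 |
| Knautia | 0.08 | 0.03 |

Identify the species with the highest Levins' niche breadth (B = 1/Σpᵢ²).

Σp_P2ᵢ² = 0.17² + 0.54² + 0.19² + 0.02² + 0.08² = 0.0289 + 0.2916 + 0.0361 + 0.0004 + 0.0064 = 0.3634
B_P2 = 1 / 0.3634 = 2.7518
Σp_P4ᵢ² = 0.29² + 0.18² + 0.16² + 0.34² + 0.03² = 0.0841 + 0.0324 + 0.0256 + 0.1156 + 0.0009 = 0.2586
B_P4 = 1 / 0.2586 = 3.8670
Highest B → broadest niche (most generalist): population P4 (B = 3.87).

population P4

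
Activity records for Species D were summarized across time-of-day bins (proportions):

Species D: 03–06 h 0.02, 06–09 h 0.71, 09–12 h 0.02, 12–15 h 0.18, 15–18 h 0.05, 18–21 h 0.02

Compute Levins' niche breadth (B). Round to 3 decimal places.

1.851

Σpᵢ² = 0.02² + 0.71² + 0.02² + 0.18² + 0.05² + 0.02² = 0.0004 + 0.5041 + 0.0004 + 0.0324 + 0.0025 + 0.0004 = 0.5402
B = 1 / 0.5402 = 1.85117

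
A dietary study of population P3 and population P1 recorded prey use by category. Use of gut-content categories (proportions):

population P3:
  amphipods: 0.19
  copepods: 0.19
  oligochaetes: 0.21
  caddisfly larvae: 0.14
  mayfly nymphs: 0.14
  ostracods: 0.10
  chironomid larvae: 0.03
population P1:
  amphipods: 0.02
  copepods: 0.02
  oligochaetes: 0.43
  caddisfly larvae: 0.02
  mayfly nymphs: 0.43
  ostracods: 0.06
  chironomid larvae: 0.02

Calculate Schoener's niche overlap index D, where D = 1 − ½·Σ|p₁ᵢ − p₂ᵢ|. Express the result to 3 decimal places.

Σ|p₁ᵢ − p₂ᵢ| = 0.17 + 0.17 + 0.22 + 0.12 + 0.29 + 0.04 + 0.01 = 1.02
D = 1 − ½ × 1.02 = 1 − 0.510 = 0.49000

0.490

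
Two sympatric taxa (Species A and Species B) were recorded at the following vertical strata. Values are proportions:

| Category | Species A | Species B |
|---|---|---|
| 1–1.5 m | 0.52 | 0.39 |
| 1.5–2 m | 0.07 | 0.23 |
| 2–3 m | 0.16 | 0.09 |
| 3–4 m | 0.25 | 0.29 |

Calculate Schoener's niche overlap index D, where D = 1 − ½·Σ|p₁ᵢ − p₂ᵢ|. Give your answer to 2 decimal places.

Σ|p₁ᵢ − p₂ᵢ| = 0.13 + 0.16 + 0.07 + 0.04 = 0.40
D = 1 − ½ × 0.40 = 1 − 0.200 = 0.8000

0.80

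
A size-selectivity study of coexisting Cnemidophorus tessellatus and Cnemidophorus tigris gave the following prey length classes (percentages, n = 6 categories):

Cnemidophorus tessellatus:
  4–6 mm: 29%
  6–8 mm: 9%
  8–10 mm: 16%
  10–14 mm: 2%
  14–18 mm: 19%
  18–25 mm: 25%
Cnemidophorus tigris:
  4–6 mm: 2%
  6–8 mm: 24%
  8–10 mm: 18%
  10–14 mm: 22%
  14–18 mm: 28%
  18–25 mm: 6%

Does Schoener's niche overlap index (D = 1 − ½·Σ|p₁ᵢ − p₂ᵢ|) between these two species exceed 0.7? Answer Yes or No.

Convert percentages to proportions (divide by 100).
Σ|p₁ᵢ − p₂ᵢ| = 0.27 + 0.15 + 0.02 + 0.20 + 0.09 + 0.19 = 0.92
D = 1 − ½ × 0.92 = 1 − 0.460 = 0.5400
D = 0.5400 < 0.7 → No.

No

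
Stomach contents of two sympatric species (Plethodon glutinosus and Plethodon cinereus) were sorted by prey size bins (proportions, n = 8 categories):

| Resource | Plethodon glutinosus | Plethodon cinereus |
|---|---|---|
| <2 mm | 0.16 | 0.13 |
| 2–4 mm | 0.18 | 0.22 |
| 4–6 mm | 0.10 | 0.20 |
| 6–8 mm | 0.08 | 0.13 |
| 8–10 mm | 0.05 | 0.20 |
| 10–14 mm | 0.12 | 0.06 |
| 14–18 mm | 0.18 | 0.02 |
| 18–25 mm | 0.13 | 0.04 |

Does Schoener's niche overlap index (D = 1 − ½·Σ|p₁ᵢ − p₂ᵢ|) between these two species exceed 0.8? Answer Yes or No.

Σ|p₁ᵢ − p₂ᵢ| = 0.03 + 0.04 + 0.10 + 0.05 + 0.15 + 0.06 + 0.16 + 0.09 = 0.68
D = 1 − ½ × 0.68 = 1 − 0.340 = 0.6600
D = 0.6600 < 0.8 → No.

No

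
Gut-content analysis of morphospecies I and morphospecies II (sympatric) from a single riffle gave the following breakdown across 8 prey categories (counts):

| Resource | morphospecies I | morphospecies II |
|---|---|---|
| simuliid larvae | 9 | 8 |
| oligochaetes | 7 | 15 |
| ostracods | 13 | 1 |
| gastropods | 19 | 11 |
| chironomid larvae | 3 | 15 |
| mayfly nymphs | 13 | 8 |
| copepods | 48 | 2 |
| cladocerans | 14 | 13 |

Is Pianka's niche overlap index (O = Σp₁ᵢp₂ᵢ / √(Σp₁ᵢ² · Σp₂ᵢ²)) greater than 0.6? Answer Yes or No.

Proportions for morphospecies I (n=126): 9/126=0.0714, 7/126=0.0556, 13/126=0.1032, 19/126=0.1508, 3/126=0.0238, 13/126=0.1032, 48/126=0.3810, 14/126=0.1111
Proportions for morphospecies II (n=73): 8/73=0.1096, 15/73=0.2055, 1/73=0.0137, 11/73=0.1507, 15/73=0.2055, 8/73=0.1096, 2/73=0.0274, 13/73=0.1781
Σ p₁ᵢp₂ᵢ = 0.007825 + 0.011426 + 0.001414 + 0.022726 + 0.004891 + 0.011311 + 0.010439 + 0.019787 = 0.089819
Σp_1ᵢ² = 0.0714² + 0.0556² + 0.1032² + 0.1508² + 0.0238² + 0.1032² + 0.3810² + 0.1111² = 0.005098 + 0.003091 + 0.010650 + 0.022741 + 0.000566 + 0.010650 + 0.145161 + 0.012343 = 0.210300
Σp_2ᵢ² = 0.1096² + 0.2055² + 0.0137² + 0.1507² + 0.2055² + 0.1096² + 0.0274² + 0.1781² = 0.012012 + 0.042230 + 0.000188 + 0.022710 + 0.042230 + 0.012012 + 0.000751 + 0.031720 = 0.163853
O = 0.089819 / √(0.210300 × 0.163853) = 0.089819 / 0.1856294 = 0.4839
O = 0.4839 < 0.6 → No.

No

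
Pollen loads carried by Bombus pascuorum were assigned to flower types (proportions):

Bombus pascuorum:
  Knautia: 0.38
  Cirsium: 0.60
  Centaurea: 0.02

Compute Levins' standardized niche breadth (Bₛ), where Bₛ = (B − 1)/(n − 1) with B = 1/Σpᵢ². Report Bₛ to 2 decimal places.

0.49

Σpᵢ² = 0.38² + 0.60² + 0.02² = 0.1444 + 0.3600 + 0.0004 = 0.5048
B = 1 / 0.5048 = 1.9810
Bₛ = (B − 1)/(n − 1) = (1.9810 − 1)/(3 − 1) = 0.9810/2 = 0.4905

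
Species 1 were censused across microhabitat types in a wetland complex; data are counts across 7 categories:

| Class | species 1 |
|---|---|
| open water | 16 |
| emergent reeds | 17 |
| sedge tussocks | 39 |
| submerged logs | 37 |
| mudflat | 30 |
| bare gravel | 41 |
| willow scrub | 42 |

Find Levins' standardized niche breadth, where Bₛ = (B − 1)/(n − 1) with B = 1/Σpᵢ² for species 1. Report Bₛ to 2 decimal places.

Proportions for species 1 (n=222): 16/222=0.0721, 17/222=0.0766, 39/222=0.1757, 37/222=0.1667, 30/222=0.1351, 41/222=0.1847, 42/222=0.1892
Σpᵢ² = 0.0721² + 0.0766² + 0.1757² + 0.1667² + 0.1351² + 0.1847² + 0.1892² = 0.005198 + 0.005868 + 0.030870 + 0.027789 + 0.018252 + 0.034114 + 0.035797 = 0.157888
B = 1 / 0.157888 = 6.3336
Bₛ = (B − 1)/(n − 1) = (6.3336 − 1)/(7 − 1) = 5.3336/6 = 0.8889

0.89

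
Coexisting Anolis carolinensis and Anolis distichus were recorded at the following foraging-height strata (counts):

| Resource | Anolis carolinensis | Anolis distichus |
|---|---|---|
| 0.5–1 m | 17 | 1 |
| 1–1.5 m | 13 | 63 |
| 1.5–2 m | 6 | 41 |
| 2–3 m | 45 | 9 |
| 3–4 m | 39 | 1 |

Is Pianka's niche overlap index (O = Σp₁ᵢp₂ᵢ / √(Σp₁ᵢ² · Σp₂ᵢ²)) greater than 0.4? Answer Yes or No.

Proportions for Anolis carolinensis (n=120): 17/120=0.1417, 13/120=0.1083, 6/120=0.0500, 45/120=0.3750, 39/120=0.3250
Proportions for Anolis distichus (n=115): 1/115=0.0087, 63/115=0.5478, 41/115=0.3565, 9/115=0.0783, 1/115=0.0087
Σ p₁ᵢp₂ᵢ = 0.001233 + 0.059327 + 0.017825 + 0.029363 + 0.002828 = 0.110576
Σp_1ᵢ² = 0.1417² + 0.1083² + 0.0500² + 0.3750² + 0.3250² = 0.020079 + 0.011729 + 0.002500 + 0.140625 + 0.105625 = 0.280558
Σp_2ᵢ² = 0.0087² + 0.5478² + 0.3565² + 0.0783² + 0.0087² = 0.000076 + 0.300085 + 0.127092 + 0.006131 + 0.000076 = 0.433460
O = 0.110576 / √(0.280558 × 0.433460) = 0.110576 / 0.3487272 = 0.3171
O = 0.3171 < 0.4 → No.

No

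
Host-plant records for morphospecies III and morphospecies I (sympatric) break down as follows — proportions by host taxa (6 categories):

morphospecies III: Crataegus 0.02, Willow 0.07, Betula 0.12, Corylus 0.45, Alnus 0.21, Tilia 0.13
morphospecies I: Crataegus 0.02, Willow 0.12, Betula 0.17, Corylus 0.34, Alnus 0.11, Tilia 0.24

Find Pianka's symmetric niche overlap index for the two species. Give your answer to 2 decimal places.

Σ p₁ᵢp₂ᵢ = 0.0004 + 0.0084 + 0.0204 + 0.1530 + 0.0231 + 0.0312 = 0.2365
Σp_1ᵢ² = 0.02² + 0.07² + 0.12² + 0.45² + 0.21² + 0.13² = 0.0004 + 0.0049 + 0.0144 + 0.2025 + 0.0441 + 0.0169 = 0.2832
Σp_2ᵢ² = 0.02² + 0.12² + 0.17² + 0.34² + 0.11² + 0.24² = 0.0004 + 0.0144 + 0.0289 + 0.1156 + 0.0121 + 0.0576 = 0.2290
O = 0.2365 / √(0.2832 × 0.2290) = 0.2365 / 0.25466 = 0.9287

0.93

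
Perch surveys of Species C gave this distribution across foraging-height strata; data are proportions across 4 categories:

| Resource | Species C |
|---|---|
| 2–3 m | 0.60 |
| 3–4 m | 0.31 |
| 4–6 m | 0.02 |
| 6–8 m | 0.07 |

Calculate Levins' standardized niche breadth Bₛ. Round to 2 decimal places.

0.39

Σpᵢ² = 0.60² + 0.31² + 0.02² + 0.07² = 0.3600 + 0.0961 + 0.0004 + 0.0049 = 0.4614
B = 1 / 0.4614 = 2.1673
Bₛ = (B − 1)/(n − 1) = (2.1673 − 1)/(4 − 1) = 1.1673/3 = 0.3891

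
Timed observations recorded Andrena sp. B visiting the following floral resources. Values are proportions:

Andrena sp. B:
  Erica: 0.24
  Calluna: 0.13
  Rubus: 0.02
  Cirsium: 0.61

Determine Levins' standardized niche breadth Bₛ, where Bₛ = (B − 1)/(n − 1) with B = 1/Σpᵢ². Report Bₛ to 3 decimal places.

Σpᵢ² = 0.24² + 0.13² + 0.02² + 0.61² = 0.0576 + 0.0169 + 0.0004 + 0.3721 = 0.4470
B = 1 / 0.4470 = 2.23714
Bₛ = (B − 1)/(n − 1) = (2.23714 − 1)/(4 − 1) = 1.23714/3 = 0.41238

0.412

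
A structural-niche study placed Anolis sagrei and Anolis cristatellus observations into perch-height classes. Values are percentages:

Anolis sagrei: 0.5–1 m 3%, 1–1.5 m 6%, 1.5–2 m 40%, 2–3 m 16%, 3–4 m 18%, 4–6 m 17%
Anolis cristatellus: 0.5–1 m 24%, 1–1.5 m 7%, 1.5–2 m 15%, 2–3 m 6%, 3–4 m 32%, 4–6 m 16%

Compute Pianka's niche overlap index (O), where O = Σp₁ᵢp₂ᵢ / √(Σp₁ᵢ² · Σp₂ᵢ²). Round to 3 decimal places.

Convert percentages to proportions (divide by 100).
Σ p₁ᵢp₂ᵢ = 0.0072 + 0.0042 + 0.0600 + 0.0096 + 0.0576 + 0.0272 = 0.1658
Σp_1ᵢ² = 0.03² + 0.06² + 0.40² + 0.16² + 0.18² + 0.17² = 0.0009 + 0.0036 + 0.1600 + 0.0256 + 0.0324 + 0.0289 = 0.2514
Σp_2ᵢ² = 0.24² + 0.07² + 0.15² + 0.06² + 0.32² + 0.16² = 0.0576 + 0.0049 + 0.0225 + 0.0036 + 0.1024 + 0.0256 = 0.2166
O = 0.1658 / √(0.2514 × 0.2166) = 0.1658 / 0.233352 = 0.71051

0.711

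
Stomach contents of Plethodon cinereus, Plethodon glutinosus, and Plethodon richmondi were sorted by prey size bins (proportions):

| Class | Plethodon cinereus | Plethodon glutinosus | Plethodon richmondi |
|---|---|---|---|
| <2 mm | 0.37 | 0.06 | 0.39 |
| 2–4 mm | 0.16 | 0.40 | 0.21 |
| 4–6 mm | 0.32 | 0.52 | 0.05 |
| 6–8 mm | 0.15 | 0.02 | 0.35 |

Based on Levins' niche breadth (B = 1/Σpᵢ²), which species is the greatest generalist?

Plethodon cinereus

Σp_cineᵢ² = 0.37² + 0.16² + 0.32² + 0.15² = 0.1369 + 0.0256 + 0.1024 + 0.0225 = 0.2874
B_cine = 1 / 0.2874 = 3.4795
Σp_glutᵢ² = 0.06² + 0.40² + 0.52² + 0.02² = 0.0036 + 0.1600 + 0.2704 + 0.0004 = 0.4344
B_glut = 1 / 0.4344 = 2.3020
Σp_richᵢ² = 0.39² + 0.21² + 0.05² + 0.35² = 0.1521 + 0.0441 + 0.0025 + 0.1225 = 0.3212
B_rich = 1 / 0.3212 = 3.1133
Highest B → broadest niche (most generalist): Plethodon cinereus (B = 3.48).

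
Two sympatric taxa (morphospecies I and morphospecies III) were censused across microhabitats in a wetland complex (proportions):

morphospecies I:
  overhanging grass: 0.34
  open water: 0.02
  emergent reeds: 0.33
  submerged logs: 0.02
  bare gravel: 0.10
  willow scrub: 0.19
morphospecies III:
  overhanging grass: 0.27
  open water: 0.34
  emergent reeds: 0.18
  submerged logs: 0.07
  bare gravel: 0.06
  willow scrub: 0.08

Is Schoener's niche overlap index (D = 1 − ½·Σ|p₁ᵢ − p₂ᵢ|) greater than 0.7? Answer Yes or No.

No

Σ|p₁ᵢ − p₂ᵢ| = 0.07 + 0.32 + 0.15 + 0.05 + 0.04 + 0.11 = 0.74
D = 1 − ½ × 0.74 = 1 − 0.370 = 0.6300
D = 0.6300 < 0.7 → No.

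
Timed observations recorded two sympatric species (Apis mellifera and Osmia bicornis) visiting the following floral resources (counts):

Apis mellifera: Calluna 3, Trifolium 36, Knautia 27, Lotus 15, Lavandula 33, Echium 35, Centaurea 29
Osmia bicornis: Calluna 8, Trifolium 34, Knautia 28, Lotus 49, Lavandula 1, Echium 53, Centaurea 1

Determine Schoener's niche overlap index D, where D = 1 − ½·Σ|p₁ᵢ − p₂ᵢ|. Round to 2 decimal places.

0.66

Proportions for Apis mellifera (n=178): 3/178=0.0169, 36/178=0.2022, 27/178=0.1517, 15/178=0.0843, 33/178=0.1854, 35/178=0.1966, 29/178=0.1629
Proportions for Osmia bicornis (n=174): 8/174=0.0460, 34/174=0.1954, 28/174=0.1609, 49/174=0.2816, 1/174=0.0057, 53/174=0.3046, 1/174=0.0057
Σ|p₁ᵢ − p₂ᵢ| = 0.0291 + 0.0068 + 0.0092 + 0.1973 + 0.1797 + 0.1080 + 0.1572 = 0.6873
D = 1 − ½ × 0.6873 = 1 − 0.34365 = 0.65635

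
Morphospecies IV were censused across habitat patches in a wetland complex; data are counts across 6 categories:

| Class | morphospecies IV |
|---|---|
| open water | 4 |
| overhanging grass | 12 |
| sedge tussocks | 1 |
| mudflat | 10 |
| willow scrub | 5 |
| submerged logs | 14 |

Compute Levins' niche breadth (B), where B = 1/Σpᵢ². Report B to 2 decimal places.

Proportions for morphospecies IV (n=46): 4/46=0.0870, 12/46=0.2609, 1/46=0.0217, 10/46=0.2174, 5/46=0.1087, 14/46=0.3043
Σpᵢ² = 0.0870² + 0.2609² + 0.0217² + 0.2174² + 0.1087² + 0.3043² = 0.007569 + 0.068069 + 0.000471 + 0.047263 + 0.011816 + 0.092598 = 0.227786
B = 1 / 0.227786 = 4.3901

4.39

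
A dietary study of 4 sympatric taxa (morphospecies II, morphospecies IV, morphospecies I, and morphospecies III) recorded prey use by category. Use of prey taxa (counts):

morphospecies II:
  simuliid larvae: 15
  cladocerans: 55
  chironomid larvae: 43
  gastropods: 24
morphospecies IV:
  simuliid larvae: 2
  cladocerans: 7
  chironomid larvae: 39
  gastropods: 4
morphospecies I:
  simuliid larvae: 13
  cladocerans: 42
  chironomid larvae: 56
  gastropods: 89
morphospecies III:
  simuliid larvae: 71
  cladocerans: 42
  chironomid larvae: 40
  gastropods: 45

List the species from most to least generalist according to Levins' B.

morphospecies III > morphospecies II > morphospecies I > morphospecies IV

Proportions for morphospecies II (n=137): 15/137=0.1095, 55/137=0.4015, 43/137=0.3139, 24/137=0.1752
Proportions for morphospecies IV (n=52): 2/52=0.0385, 7/52=0.1346, 39/52=0.7500, 4/52=0.0769
Proportions for morphospecies I (n=200): 13/200=0.0650, 42/200=0.2100, 56/200=0.2800, 89/200=0.4450
Proportions for morphospecies III (n=198): 71/198=0.3586, 42/198=0.2121, 40/198=0.2020, 45/198=0.2273
Σp_IIᵢ² = 0.1095² + 0.4015² + 0.3139² + 0.1752² = 0.011990 + 0.161202 + 0.098533 + 0.030695 = 0.302420
B_II = 1 / 0.302420 = 3.3067
Σp_IVᵢ² = 0.0385² + 0.1346² + 0.7500² + 0.0769² = 0.001482 + 0.018117 + 0.562500 + 0.005914 = 0.588013
B_IV = 1 / 0.588013 = 1.7006
Σp_Iᵢ² = 0.0650² + 0.2100² + 0.2800² + 0.4450² = 0.004225 + 0.044100 + 0.078400 + 0.198025 = 0.324750
B_I = 1 / 0.324750 = 3.0793
Σp_IIIᵢ² = 0.3586² + 0.2121² + 0.2020² + 0.2273² = 0.128594 + 0.044986 + 0.040804 + 0.051665 = 0.266049
B_III = 1 / 0.266049 = 3.7587
Ranking by B (broadest → narrowest): morphospecies III (3.76) > morphospecies II (3.31) > morphospecies I (3.08) > morphospecies IV (1.70)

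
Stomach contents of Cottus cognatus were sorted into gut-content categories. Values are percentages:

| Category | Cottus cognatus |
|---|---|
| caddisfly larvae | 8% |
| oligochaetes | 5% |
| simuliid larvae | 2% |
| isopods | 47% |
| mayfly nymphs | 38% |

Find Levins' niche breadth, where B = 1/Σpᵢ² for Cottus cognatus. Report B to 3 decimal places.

2.670

Convert percentages to proportions (divide by 100).
Σpᵢ² = 0.08² + 0.05² + 0.02² + 0.47² + 0.38² = 0.0064 + 0.0025 + 0.0004 + 0.2209 + 0.1444 = 0.3746
B = 1 / 0.3746 = 2.66951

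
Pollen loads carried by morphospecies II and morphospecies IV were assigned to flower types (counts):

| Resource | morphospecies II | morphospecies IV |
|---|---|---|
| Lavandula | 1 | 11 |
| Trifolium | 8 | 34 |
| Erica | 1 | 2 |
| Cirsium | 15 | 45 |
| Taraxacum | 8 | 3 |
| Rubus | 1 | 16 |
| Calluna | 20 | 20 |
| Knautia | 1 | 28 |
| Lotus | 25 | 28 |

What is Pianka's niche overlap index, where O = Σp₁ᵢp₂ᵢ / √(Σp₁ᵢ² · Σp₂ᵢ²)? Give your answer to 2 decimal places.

Proportions for morphospecies II (n=80): 1/80=0.0125, 8/80=0.1000, 1/80=0.0125, 15/80=0.1875, 8/80=0.1000, 1/80=0.0125, 20/80=0.2500, 1/80=0.0125, 25/80=0.3125
Proportions for morphospecies IV (n=187): 11/187=0.0588, 34/187=0.1818, 2/187=0.0107, 45/187=0.2406, 3/187=0.0160, 16/187=0.0856, 20/187=0.1070, 28/187=0.1497, 28/187=0.1497
Σ p₁ᵢp₂ᵢ = 0.000735 + 0.018180 + 0.000134 + 0.045113 + 0.001600 + 0.001070 + 0.026750 + 0.001871 + 0.046781 = 0.142234
Σp_1ᵢ² = 0.0125² + 0.1000² + 0.0125² + 0.1875² + 0.1000² + 0.0125² + 0.2500² + 0.0125² + 0.3125² = 0.000156 + 0.010000 + 0.000156 + 0.035156 + 0.010000 + 0.000156 + 0.062500 + 0.000156 + 0.097656 = 0.215936
Σp_2ᵢ² = 0.0588² + 0.1818² + 0.0107² + 0.2406² + 0.0160² + 0.0856² + 0.1070² + 0.1497² + 0.1497² = 0.003457 + 0.033051 + 0.000114 + 0.057888 + 0.000256 + 0.007327 + 0.011449 + 0.022410 + 0.022410 = 0.158362
O = 0.142234 / √(0.215936 × 0.158362) = 0.142234 / 0.1849218 = 0.7692

0.77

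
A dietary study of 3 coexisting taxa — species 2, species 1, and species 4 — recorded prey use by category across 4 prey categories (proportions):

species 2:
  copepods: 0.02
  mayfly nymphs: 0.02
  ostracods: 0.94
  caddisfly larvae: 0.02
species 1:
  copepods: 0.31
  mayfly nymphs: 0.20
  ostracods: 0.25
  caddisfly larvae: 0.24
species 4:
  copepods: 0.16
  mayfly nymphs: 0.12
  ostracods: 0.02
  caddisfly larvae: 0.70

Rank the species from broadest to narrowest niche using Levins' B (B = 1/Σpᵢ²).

species 1 > species 4 > species 2

Σp_2ᵢ² = 0.02² + 0.02² + 0.94² + 0.02² = 0.0004 + 0.0004 + 0.8836 + 0.0004 = 0.8848
B_2 = 1 / 0.8848 = 1.1302
Σp_1ᵢ² = 0.31² + 0.20² + 0.25² + 0.24² = 0.0961 + 0.0400 + 0.0625 + 0.0576 = 0.2562
B_1 = 1 / 0.2562 = 3.9032
Σp_4ᵢ² = 0.16² + 0.12² + 0.02² + 0.70² = 0.0256 + 0.0144 + 0.0004 + 0.4900 = 0.5304
B_4 = 1 / 0.5304 = 1.8854
Ranking by B (broadest → narrowest): species 1 (3.90) > species 4 (1.89) > species 2 (1.13)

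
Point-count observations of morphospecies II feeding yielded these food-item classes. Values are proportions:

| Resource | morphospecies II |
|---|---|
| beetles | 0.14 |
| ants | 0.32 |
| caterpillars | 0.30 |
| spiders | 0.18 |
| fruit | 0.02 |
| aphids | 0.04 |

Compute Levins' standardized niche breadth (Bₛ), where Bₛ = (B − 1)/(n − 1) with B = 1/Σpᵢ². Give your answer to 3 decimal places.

Σpᵢ² = 0.14² + 0.32² + 0.30² + 0.18² + 0.02² + 0.04² = 0.0196 + 0.1024 + 0.0900 + 0.0324 + 0.0004 + 0.0016 = 0.2464
B = 1 / 0.2464 = 4.05844
Bₛ = (B − 1)/(n − 1) = (4.05844 − 1)/(6 − 1) = 3.05844/5 = 0.61169

0.612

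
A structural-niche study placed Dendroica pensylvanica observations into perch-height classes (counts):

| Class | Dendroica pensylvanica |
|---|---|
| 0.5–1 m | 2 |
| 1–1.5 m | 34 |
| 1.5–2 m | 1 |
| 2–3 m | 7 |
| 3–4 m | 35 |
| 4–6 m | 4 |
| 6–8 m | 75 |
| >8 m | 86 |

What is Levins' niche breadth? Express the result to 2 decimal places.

Proportions for Dendroica pensylvanica (n=244): 2/244=0.0082, 34/244=0.1393, 1/244=0.0041, 7/244=0.0287, 35/244=0.1434, 4/244=0.0164, 75/244=0.3074, 86/244=0.3525
Σpᵢ² = 0.0082² + 0.1393² + 0.0041² + 0.0287² + 0.1434² + 0.0164² + 0.3074² + 0.3525² = 0.000067 + 0.019404 + 0.000017 + 0.000824 + 0.020564 + 0.000269 + 0.094495 + 0.124256 = 0.259896
B = 1 / 0.259896 = 3.8477

3.85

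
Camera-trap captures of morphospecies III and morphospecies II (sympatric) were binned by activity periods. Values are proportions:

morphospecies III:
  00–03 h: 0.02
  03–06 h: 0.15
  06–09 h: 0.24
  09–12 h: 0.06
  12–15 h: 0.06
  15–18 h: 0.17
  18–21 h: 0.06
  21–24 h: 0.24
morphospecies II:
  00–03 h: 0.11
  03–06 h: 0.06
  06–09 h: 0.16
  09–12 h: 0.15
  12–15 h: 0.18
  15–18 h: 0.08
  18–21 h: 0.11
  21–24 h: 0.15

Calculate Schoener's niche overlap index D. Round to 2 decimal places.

Σ|p₁ᵢ − p₂ᵢ| = 0.09 + 0.09 + 0.08 + 0.09 + 0.12 + 0.09 + 0.05 + 0.09 = 0.70
D = 1 − ½ × 0.70 = 1 − 0.350 = 0.6500

0.65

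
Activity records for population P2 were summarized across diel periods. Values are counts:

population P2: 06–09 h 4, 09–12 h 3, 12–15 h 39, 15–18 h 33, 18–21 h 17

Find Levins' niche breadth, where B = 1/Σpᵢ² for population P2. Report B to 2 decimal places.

Proportions for population P2 (n=96): 4/96=0.0417, 3/96=0.0313, 39/96=0.4063, 33/96=0.3438, 17/96=0.1771
Σpᵢ² = 0.0417² + 0.0313² + 0.4063² + 0.3438² + 0.1771² = 0.001739 + 0.000980 + 0.165080 + 0.118198 + 0.031364 = 0.317361
B = 1 / 0.317361 = 3.1510

3.15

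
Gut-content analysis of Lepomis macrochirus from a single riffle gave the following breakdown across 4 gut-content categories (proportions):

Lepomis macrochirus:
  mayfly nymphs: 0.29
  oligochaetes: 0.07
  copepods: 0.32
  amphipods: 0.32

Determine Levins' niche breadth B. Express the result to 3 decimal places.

Σpᵢ² = 0.29² + 0.07² + 0.32² + 0.32² = 0.0841 + 0.0049 + 0.1024 + 0.1024 = 0.2938
B = 1 / 0.2938 = 3.40368

3.404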